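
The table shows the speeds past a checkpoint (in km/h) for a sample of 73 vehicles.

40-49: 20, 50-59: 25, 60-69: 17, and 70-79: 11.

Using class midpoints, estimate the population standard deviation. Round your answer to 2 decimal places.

10.21

Midpoints: 44.5, 54.5, 64.5, 74.5
n = 73, Σfm = 4168.5, mean = 57.1027
Σfm² = 245638.25
Σf(m − x̄)² = Σfm² − (Σfm)²/n = 245638.25 − 4168.5²/73 = 7605.4795
Population variance = 7605.4795 / 73 = 104.1847
Standard deviation = √104.1847 = 10.2071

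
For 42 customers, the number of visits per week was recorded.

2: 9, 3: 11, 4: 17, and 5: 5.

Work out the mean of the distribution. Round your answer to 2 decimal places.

3.43

Values: 2, 3, 4, 5
Σfx = 9×2 + 11×3 + 17×4 + 5×5 = 144
n = Σf = 42
Mean = 144 / 42 = 3.4286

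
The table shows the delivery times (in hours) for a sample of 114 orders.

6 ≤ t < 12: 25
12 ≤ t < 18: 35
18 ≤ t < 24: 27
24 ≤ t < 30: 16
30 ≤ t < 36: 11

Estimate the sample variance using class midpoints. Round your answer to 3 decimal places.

Midpoints: 9, 15, 21, 27, 33
n = 114, Σfm = 2112, mean = 18.5263
Σfm² = 45450
Σf(m − x̄)² = Σfm² − (Σfm)²/n = 45450 − 2112²/114 = 6322.4211
Sample variance = 6322.4211 / 113 = 55.9506

55.951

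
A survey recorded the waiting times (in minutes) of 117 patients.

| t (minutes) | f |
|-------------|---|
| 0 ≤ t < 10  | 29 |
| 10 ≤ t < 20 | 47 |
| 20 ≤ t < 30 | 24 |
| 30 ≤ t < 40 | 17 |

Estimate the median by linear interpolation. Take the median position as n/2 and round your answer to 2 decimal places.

16.28

Cumulative frequencies: 29, 76, 100, 117
n = 117; position = n/2 = 58.5.
This falls in the class 10 ≤ t < 20: L = 10, F = 29, f = 47, h = 10.
Median ≈ 10 + ((58.5 − 29) / 47) × 10 = 16.2766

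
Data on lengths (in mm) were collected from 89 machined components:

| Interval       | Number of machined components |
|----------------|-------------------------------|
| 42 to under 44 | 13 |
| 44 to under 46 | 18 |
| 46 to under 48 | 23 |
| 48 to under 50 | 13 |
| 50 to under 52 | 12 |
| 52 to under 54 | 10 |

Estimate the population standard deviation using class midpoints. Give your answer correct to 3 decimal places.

3.109

Midpoints: 43, 45, 47, 49, 51, 53
n = 89, Σfm = 4229, mean = 47.5169
Σfm² = 201809
Σf(m − x̄)² = Σfm² − (Σfm)²/n = 201809 − 4229²/89 = 860.2247
Population variance = 860.2247 / 89 = 9.6654
Standard deviation = √9.6654 = 3.1089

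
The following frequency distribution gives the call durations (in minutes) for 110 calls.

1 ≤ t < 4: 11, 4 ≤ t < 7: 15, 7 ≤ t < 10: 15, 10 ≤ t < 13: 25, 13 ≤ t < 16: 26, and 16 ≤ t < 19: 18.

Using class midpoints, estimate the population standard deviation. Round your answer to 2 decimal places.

4.70

Midpoints: 2.5, 5.5, 8.5, 11.5, 14.5, 17.5
n = 110, Σfm = 1217, mean = 11.0636
Σfm² = 15891.5
Σf(m − x̄)² = Σfm² − (Σfm)²/n = 15891.5 − 1217²/110 = 2427.0545
Population variance = 2427.0545 / 110 = 22.0641
Standard deviation = √22.0641 = 4.6972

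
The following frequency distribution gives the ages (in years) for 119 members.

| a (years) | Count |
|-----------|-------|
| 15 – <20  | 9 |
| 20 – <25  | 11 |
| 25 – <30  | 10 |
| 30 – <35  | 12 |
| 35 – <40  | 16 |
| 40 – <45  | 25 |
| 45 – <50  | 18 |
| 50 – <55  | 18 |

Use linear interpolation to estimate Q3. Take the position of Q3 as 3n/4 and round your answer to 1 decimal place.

Cumulative frequencies: 9, 20, 30, 42, 58, 83, 101, 119
n = 119; position = 3n/4 = 89.25.
This falls in the class 45 – <50: L = 45, F = 83, f = 18, h = 5.
Upper quartile ≈ 45 + ((89.25 − 83) / 18) × 5 = 46.7361

46.7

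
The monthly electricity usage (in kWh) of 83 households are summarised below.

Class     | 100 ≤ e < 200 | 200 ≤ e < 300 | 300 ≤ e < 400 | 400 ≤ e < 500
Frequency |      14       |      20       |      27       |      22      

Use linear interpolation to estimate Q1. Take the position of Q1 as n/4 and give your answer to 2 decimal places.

233.75

Cumulative frequencies: 14, 34, 61, 83
n = 83; position = n/4 = 20.75.
This falls in the class 200 ≤ e < 300: L = 200, F = 14, f = 20, h = 100.
Lower quartile ≈ 200 + ((20.75 − 14) / 20) × 100 = 233.7500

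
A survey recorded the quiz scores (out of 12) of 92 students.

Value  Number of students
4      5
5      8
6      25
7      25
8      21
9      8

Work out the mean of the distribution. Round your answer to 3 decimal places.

Values: 4, 5, 6, 7, 8, 9
Σfx = 5×4 + 8×5 + 25×6 + 25×7 + 21×8 + 8×9 = 625
n = Σf = 92
Mean = 625 / 92 = 6.7935

6.793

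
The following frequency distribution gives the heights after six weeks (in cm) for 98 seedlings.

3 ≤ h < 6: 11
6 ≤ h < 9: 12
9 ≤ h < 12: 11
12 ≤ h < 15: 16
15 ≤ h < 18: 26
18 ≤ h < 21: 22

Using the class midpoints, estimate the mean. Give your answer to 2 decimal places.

Midpoints: 4.5, 7.5, 10.5, 13.5, 16.5, 19.5
Σfm = 11×4.5 + 12×7.5 + 11×10.5 + 16×13.5 + 26×16.5 + 22×19.5 = 1329
n = Σf = 98
Mean = 1329 / 98 = 13.5612

13.56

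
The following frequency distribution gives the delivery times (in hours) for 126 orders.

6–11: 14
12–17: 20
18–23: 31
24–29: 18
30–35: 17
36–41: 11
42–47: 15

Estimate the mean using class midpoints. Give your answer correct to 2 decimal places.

Midpoints: 8.5, 14.5, 20.5, 26.5, 32.5, 38.5, 44.5
Σfm = 14×8.5 + 20×14.5 + 31×20.5 + 18×26.5 + 17×32.5 + 11×38.5 + 15×44.5 = 3165
n = Σf = 126
Mean = 3165 / 126 = 25.1190

25.12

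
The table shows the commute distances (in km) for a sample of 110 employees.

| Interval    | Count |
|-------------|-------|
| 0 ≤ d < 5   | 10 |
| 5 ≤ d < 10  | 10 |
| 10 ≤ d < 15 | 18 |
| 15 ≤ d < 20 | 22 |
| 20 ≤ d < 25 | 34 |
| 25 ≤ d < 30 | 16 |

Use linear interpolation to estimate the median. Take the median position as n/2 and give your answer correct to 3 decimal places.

18.864

Cumulative frequencies: 10, 20, 38, 60, 94, 110
n = 110; position = n/2 = 55.
This falls in the class 15 ≤ d < 20: L = 15, F = 38, f = 22, h = 5.
Median ≈ 15 + ((55 − 38) / 22) × 5 = 18.8636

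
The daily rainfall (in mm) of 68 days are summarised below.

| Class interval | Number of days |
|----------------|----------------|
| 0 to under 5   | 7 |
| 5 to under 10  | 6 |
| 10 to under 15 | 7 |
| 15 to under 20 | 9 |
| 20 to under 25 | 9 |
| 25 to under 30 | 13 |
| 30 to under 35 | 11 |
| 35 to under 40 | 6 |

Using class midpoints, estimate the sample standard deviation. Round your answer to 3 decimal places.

Midpoints: 2.5, 7.5, 12.5, 17.5, 22.5, 27.5, 32.5, 37.5
n = 68, Σfm = 1450, mean = 21.3235
Σfm² = 38675
Σf(m − x̄)² = Σfm² − (Σfm)²/n = 38675 − 1450²/68 = 7755.8824
Sample variance = 7755.8824 / 67 = 115.7594
Standard deviation = √115.7594 = 10.7592

10.759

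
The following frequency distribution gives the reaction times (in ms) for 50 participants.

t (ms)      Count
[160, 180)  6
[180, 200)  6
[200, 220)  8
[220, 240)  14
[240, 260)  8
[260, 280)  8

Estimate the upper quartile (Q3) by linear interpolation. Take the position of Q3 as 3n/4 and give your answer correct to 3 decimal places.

Cumulative frequencies: 6, 12, 20, 34, 42, 50
n = 50; position = 3n/4 = 37.5.
This falls in the class [240, 260): L = 240, F = 34, f = 8, h = 20.
Upper quartile ≈ 240 + ((37.5 − 34) / 8) × 20 = 248.7500

248.750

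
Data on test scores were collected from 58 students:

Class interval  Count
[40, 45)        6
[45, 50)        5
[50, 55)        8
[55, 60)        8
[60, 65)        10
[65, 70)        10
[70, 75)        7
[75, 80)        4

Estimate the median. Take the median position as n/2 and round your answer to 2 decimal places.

Cumulative frequencies: 6, 11, 19, 27, 37, 47, 54, 58
n = 58; position = n/2 = 29.
This falls in the class [60, 65): L = 60, F = 27, f = 10, h = 5.
Median ≈ 60 + ((29 − 27) / 10) × 5 = 61.0000

61.00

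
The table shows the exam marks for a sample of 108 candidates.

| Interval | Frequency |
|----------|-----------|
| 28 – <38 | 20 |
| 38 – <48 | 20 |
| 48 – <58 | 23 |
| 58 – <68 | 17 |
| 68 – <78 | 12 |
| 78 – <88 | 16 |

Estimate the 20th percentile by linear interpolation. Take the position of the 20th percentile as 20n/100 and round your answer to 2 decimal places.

Cumulative frequencies: 20, 40, 63, 80, 92, 108
n = 108; position = 20n/100 = 21.6.
This falls in the class 38 – <48: L = 38, F = 20, f = 20, h = 10.
20th percentile ≈ 38 + ((21.6 − 20) / 20) × 10 = 38.8000

38.80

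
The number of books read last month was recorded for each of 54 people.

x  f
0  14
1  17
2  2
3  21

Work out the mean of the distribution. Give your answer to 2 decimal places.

1.56

Values: 0, 1, 2, 3
Σfx = 14×0 + 17×1 + 2×2 + 21×3 = 84
n = Σf = 54
Mean = 84 / 54 = 1.5556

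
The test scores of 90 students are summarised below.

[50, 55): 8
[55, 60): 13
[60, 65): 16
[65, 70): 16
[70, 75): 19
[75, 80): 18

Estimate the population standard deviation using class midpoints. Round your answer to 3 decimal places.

Midpoints: 52.5, 57.5, 62.5, 67.5, 72.5, 77.5
n = 90, Σfm = 6020, mean = 66.8889
Σfm² = 408412.5
Σf(m − x̄)² = Σfm² − (Σfm)²/n = 408412.5 − 6020²/90 = 5741.3889
Population variance = 5741.3889 / 90 = 63.7932
Standard deviation = √63.7932 = 7.9871

7.987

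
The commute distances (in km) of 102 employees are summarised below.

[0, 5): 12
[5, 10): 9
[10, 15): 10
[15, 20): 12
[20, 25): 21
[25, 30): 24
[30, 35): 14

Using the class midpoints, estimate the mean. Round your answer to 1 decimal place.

Midpoints: 2.5, 7.5, 12.5, 17.5, 22.5, 27.5, 32.5
Σfm = 12×2.5 + 9×7.5 + 10×12.5 + 12×17.5 + 21×22.5 + 24×27.5 + 14×32.5 = 2020
n = Σf = 102
Mean = 2020 / 102 = 19.8039

19.8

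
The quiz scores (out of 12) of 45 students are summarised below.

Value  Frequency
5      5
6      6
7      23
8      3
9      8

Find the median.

7

Cumulative frequencies: 5, 11, 34, 37, 45
n = 45, so the median is the value in position (n+1)/2 = 23.
Position 23 falls at value 7.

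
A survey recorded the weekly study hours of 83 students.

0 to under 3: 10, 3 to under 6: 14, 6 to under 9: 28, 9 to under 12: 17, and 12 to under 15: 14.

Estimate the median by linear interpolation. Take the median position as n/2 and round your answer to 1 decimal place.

7.9

Cumulative frequencies: 10, 24, 52, 69, 83
n = 83; position = n/2 = 41.5.
This falls in the class 6 to under 9: L = 6, F = 24, f = 28, h = 3.
Median ≈ 6 + ((41.5 − 24) / 28) × 3 = 7.8750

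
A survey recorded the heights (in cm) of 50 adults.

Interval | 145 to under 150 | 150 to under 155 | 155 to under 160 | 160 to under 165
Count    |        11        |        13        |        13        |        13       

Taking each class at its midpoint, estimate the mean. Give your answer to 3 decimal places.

Midpoints: 147.5, 152.5, 157.5, 162.5
Σfm = 11×147.5 + 13×152.5 + 13×157.5 + 13×162.5 = 7765
n = Σf = 50
Mean = 7765 / 50 = 155.3000

155.300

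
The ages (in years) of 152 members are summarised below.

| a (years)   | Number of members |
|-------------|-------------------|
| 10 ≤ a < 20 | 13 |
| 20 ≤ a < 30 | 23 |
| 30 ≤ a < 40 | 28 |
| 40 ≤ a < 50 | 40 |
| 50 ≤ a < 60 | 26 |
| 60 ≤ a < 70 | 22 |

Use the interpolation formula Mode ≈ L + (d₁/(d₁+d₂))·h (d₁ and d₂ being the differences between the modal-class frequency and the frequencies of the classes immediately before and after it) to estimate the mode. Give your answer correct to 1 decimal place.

Modal class: 40 ≤ a < 50 (highest frequency 40).
d₁ = 40 − 28 = 12, d₂ = 40 − 26 = 14
Mode ≈ 40 + (12/(12+14)) × 10 = 40 + 4.6154 = 44.6154

44.6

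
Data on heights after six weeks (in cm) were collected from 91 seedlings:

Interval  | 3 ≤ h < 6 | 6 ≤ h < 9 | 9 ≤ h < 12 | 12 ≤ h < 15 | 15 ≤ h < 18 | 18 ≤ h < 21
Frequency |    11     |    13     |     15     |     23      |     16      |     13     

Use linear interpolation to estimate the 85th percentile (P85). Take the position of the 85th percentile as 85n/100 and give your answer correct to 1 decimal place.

17.9

Cumulative frequencies: 11, 24, 39, 62, 78, 91
n = 91; position = 85n/100 = 77.35.
This falls in the class 15 ≤ h < 18: L = 15, F = 62, f = 16, h = 3.
85th percentile ≈ 15 + ((77.35 − 62) / 16) × 3 = 17.8781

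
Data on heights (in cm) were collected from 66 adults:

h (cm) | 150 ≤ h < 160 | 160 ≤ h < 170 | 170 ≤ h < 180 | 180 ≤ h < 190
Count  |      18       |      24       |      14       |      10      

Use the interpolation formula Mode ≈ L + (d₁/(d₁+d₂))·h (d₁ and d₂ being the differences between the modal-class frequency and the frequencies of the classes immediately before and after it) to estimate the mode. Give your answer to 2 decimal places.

163.75

Modal class: 160 ≤ h < 170 (highest frequency 24).
d₁ = 24 − 18 = 6, d₂ = 24 − 14 = 10
Mode ≈ 160 + (6/(6+10)) × 10 = 160 + 3.7500 = 163.7500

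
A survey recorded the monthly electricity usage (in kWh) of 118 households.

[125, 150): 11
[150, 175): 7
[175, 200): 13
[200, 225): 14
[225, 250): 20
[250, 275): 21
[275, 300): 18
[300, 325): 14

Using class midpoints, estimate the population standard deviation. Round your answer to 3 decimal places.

Midpoints: 137.5, 162.5, 187.5, 212.5, 237.5, 262.5, 287.5, 312.5
n = 118, Σfm = 27875, mean = 236.2288
Σfm² = 6912187.5
Σf(m − x̄)² = Σfm² − (Σfm)²/n = 6912187.5 − 27875²/118 = 327309.3220
Population variance = 327309.3220 / 118 = 2773.8078
Standard deviation = √2773.8078 = 52.6670

52.667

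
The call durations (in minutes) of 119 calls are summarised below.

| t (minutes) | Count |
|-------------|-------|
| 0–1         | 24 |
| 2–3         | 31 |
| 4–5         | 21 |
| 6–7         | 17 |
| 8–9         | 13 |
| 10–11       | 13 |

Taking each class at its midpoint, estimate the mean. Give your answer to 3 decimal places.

4.550

Midpoints: 0.5, 2.5, 4.5, 6.5, 8.5, 10.5
Σfm = 24×0.5 + 31×2.5 + 21×4.5 + 17×6.5 + 13×8.5 + 13×10.5 = 541.5
n = Σf = 119
Mean = 541.5 / 119 = 4.5504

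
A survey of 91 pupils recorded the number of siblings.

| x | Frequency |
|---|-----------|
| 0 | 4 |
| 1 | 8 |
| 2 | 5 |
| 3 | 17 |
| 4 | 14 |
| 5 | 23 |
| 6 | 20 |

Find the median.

Cumulative frequencies: 4, 12, 17, 34, 48, 71, 91
n = 91, so the median is the value in position (n+1)/2 = 46.
Position 46 falls at value 4.

4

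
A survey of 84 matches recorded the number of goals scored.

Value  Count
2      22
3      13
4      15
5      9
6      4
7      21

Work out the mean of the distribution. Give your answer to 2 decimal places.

4.27

Values: 2, 3, 4, 5, 6, 7
Σfx = 22×2 + 13×3 + 15×4 + 9×5 + 4×6 + 21×7 = 359
n = Σf = 84
Mean = 359 / 84 = 4.2738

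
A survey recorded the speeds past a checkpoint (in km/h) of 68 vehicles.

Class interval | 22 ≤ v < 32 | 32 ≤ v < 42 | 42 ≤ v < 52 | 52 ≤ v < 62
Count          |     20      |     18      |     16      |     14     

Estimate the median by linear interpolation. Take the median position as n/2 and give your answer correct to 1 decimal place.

39.8

Cumulative frequencies: 20, 38, 54, 68
n = 68; position = n/2 = 34.
This falls in the class 32 ≤ v < 42: L = 32, F = 20, f = 18, h = 10.
Median ≈ 32 + ((34 − 20) / 18) × 10 = 39.7778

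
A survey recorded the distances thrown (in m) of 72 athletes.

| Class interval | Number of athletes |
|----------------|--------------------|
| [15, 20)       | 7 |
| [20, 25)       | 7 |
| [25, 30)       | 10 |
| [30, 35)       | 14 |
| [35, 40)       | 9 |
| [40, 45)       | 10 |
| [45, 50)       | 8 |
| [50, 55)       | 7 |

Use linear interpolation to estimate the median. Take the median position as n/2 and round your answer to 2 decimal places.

Cumulative frequencies: 7, 14, 24, 38, 47, 57, 65, 72
n = 72; position = n/2 = 36.
This falls in the class [30, 35): L = 30, F = 24, f = 14, h = 5.
Median ≈ 30 + ((36 − 24) / 14) × 5 = 34.2857

34.29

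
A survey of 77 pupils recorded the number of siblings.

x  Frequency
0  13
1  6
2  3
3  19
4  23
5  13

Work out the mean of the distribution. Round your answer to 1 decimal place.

2.9

Values: 0, 1, 2, 3, 4, 5
Σfx = 13×0 + 6×1 + 3×2 + 19×3 + 23×4 + 13×5 = 226
n = Σf = 77
Mean = 226 / 77 = 2.9351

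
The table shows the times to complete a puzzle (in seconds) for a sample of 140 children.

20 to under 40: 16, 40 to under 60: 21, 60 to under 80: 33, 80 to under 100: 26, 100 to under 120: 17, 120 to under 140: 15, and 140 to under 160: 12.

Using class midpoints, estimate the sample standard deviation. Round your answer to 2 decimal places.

35.36

Midpoints: 30, 50, 70, 90, 110, 130, 150
n = 140, Σfm = 11800, mean = 84.2857
Σfm² = 1168400
Σf(m − x̄)² = Σfm² − (Σfm)²/n = 1168400 − 11800²/140 = 173828.5714
Sample variance = 173828.5714 / 139 = 1250.5653
Standard deviation = √1250.5653 = 35.3633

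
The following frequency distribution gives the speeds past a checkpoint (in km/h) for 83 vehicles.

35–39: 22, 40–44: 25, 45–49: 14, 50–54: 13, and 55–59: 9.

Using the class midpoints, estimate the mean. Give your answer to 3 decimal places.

Midpoints: 37, 42, 47, 52, 57
Σfm = 22×37 + 25×42 + 14×47 + 13×52 + 9×57 = 3711
n = Σf = 83
Mean = 3711 / 83 = 44.7108

44.711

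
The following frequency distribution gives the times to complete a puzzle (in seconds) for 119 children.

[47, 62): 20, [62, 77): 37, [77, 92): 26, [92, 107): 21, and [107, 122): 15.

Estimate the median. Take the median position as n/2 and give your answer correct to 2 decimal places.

Cumulative frequencies: 20, 57, 83, 104, 119
n = 119; position = n/2 = 59.5.
This falls in the class [77, 92): L = 77, F = 57, f = 26, h = 15.
Median ≈ 77 + ((59.5 − 57) / 26) × 15 = 78.4423

78.44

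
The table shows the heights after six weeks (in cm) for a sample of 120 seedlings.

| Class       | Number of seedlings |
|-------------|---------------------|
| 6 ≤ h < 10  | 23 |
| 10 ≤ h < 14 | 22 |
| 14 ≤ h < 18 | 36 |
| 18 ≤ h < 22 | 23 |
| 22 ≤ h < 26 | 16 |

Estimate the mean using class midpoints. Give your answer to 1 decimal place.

Midpoints: 8, 12, 16, 20, 24
Σfm = 23×8 + 22×12 + 36×16 + 23×20 + 16×24 = 1868
n = Σf = 120
Mean = 1868 / 120 = 15.5667

15.6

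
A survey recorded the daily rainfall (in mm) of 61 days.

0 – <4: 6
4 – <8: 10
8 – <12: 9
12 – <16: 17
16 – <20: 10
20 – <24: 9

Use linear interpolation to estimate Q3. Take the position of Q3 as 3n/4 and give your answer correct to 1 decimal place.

17.5

Cumulative frequencies: 6, 16, 25, 42, 52, 61
n = 61; position = 3n/4 = 45.75.
This falls in the class 16 – <20: L = 16, F = 42, f = 10, h = 4.
Upper quartile ≈ 16 + ((45.75 − 42) / 10) × 4 = 17.5000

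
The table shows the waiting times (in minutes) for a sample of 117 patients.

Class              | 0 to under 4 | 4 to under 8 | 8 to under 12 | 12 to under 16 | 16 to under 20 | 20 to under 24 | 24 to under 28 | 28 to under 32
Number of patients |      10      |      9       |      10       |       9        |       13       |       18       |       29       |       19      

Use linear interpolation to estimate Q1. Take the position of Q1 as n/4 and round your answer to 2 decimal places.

12.11

Cumulative frequencies: 10, 19, 29, 38, 51, 69, 98, 117
n = 117; position = n/4 = 29.25.
This falls in the class 12 to under 16: L = 12, F = 29, f = 9, h = 4.
Lower quartile ≈ 12 + ((29.25 − 29) / 9) × 4 = 12.1111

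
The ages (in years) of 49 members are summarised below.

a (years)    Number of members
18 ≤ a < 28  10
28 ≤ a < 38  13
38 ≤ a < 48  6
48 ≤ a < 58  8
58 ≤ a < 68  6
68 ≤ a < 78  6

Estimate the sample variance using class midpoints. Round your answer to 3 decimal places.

Midpoints: 23, 33, 43, 53, 63, 73
n = 49, Σfm = 2157, mean = 44.0204
Σfm² = 108801
Σf(m − x̄)² = Σfm² − (Σfm)²/n = 108801 − 2157²/49 = 13848.9796
Sample variance = 13848.9796 / 48 = 288.5204

288.520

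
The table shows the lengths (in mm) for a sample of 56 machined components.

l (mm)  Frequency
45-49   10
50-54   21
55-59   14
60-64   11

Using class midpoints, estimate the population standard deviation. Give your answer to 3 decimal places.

Midpoints: 47, 52, 57, 62
n = 56, Σfm = 3042, mean = 54.3214
Σfm² = 166644
Σf(m − x̄)² = Σfm² − (Σfm)²/n = 166644 − 3042²/56 = 1398.2143
Population variance = 1398.2143 / 56 = 24.9681
Standard deviation = √24.9681 = 4.9968

4.997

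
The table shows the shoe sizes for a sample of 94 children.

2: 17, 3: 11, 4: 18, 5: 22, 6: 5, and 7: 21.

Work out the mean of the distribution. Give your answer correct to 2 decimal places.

Values: 2, 3, 4, 5, 6, 7
Σfx = 17×2 + 11×3 + 18×4 + 22×5 + 5×6 + 21×7 = 426
n = Σf = 94
Mean = 426 / 94 = 4.5319

4.53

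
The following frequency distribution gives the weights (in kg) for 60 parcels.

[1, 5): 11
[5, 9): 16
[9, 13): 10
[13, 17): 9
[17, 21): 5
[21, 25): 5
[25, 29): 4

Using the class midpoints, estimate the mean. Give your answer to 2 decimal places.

11.80

Midpoints: 3, 7, 11, 15, 19, 23, 27
Σfm = 11×3 + 16×7 + 10×11 + 9×15 + 5×19 + 5×23 + 4×27 = 708
n = Σf = 60
Mean = 708 / 60 = 11.8000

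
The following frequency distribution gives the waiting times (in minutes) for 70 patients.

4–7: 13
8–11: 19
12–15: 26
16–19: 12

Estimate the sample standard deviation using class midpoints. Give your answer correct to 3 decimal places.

Midpoints: 5.5, 9.5, 13.5, 17.5
n = 70, Σfm = 813, mean = 11.6143
Σfm² = 10521.5
Σf(m − x̄)² = Σfm² − (Σfm)²/n = 10521.5 − 813²/70 = 1079.0857
Sample variance = 1079.0857 / 69 = 15.6389
Standard deviation = √15.6389 = 3.9546

3.955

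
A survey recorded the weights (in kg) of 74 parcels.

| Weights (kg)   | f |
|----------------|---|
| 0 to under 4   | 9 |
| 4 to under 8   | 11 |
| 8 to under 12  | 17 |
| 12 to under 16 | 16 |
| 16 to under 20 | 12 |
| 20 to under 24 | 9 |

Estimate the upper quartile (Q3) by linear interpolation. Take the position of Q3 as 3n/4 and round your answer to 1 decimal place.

16.8

Cumulative frequencies: 9, 20, 37, 53, 65, 74
n = 74; position = 3n/4 = 55.5.
This falls in the class 16 to under 20: L = 16, F = 53, f = 12, h = 4.
Upper quartile ≈ 16 + ((55.5 − 53) / 12) × 4 = 16.8333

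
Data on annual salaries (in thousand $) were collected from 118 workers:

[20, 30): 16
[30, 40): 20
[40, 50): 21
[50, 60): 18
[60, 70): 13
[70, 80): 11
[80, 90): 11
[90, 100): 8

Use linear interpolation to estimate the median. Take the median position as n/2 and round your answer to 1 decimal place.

Cumulative frequencies: 16, 36, 57, 75, 88, 99, 110, 118
n = 118; position = n/2 = 59.
This falls in the class [50, 60): L = 50, F = 57, f = 18, h = 10.
Median ≈ 50 + ((59 − 57) / 18) × 10 = 51.1111

51.1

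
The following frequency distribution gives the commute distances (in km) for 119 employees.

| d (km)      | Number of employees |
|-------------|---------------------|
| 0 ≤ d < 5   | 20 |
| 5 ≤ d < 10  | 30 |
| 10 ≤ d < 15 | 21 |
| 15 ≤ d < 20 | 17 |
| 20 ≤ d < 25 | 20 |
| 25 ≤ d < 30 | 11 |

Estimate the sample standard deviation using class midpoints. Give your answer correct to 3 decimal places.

8.007

Midpoints: 2.5, 7.5, 12.5, 17.5, 22.5, 27.5
n = 119, Σfm = 1587.5, mean = 13.3403
Σfm² = 28743.75
Σf(m − x̄)² = Σfm² − (Σfm)²/n = 28743.75 − 1587.5²/119 = 7565.9664
Sample variance = 7565.9664 / 118 = 64.1184
Standard deviation = √64.1184 = 8.0074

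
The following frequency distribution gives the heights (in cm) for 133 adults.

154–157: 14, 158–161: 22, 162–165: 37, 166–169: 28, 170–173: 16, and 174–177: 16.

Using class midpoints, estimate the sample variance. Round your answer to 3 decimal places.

34.995

Midpoints: 155.5, 159.5, 163.5, 167.5, 171.5, 175.5
n = 133, Σfm = 21977.5, mean = 165.2444
Σfm² = 3636277.25
Σf(m − x̄)² = Σfm² − (Σfm)²/n = 3636277.25 − 21977.5²/133 = 4619.3083
Sample variance = 4619.3083 / 132 = 34.9948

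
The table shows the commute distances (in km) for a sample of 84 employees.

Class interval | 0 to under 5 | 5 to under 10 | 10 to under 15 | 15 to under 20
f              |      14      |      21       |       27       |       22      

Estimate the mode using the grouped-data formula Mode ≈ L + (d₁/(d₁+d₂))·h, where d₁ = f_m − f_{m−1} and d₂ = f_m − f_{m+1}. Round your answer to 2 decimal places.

Modal class: 10 to under 15 (highest frequency 27).
d₁ = 27 − 21 = 6, d₂ = 27 − 22 = 5
Mode ≈ 10 + (6/(6+5)) × 5 = 10 + 2.7273 = 12.7273

12.73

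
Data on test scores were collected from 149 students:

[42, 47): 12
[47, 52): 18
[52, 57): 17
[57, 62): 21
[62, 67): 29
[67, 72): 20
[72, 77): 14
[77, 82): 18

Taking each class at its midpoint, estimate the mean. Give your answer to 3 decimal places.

62.654

Midpoints: 44.5, 49.5, 54.5, 59.5, 64.5, 69.5, 74.5, 79.5
Σfm = 12×44.5 + 18×49.5 + 17×54.5 + 21×59.5 + 29×64.5 + 20×69.5 + 14×74.5 + 18×79.5 = 9335.5
n = Σf = 149
Mean = 9335.5 / 149 = 62.6544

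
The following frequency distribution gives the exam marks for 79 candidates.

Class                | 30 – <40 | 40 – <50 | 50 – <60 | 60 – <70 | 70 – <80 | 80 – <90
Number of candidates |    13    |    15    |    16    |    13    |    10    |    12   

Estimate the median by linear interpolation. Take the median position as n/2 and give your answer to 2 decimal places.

57.19

Cumulative frequencies: 13, 28, 44, 57, 67, 79
n = 79; position = n/2 = 39.5.
This falls in the class 50 – <60: L = 50, F = 28, f = 16, h = 10.
Median ≈ 50 + ((39.5 − 28) / 16) × 10 = 57.1875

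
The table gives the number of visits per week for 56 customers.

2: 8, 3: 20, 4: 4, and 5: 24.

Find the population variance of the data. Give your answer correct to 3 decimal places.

Values: 2, 3, 4, 5
n = 56, Σfx = 212, mean = 3.7857
Σfx² = 876
Σf(x − x̄)² = Σfx² − (Σfx)²/n = 876 − 212²/56 = 73.4286
Population variance = 73.4286 / 56 = 1.3112

1.311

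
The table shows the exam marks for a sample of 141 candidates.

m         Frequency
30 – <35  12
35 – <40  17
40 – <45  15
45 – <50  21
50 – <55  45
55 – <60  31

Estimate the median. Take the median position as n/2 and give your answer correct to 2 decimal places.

Cumulative frequencies: 12, 29, 44, 65, 110, 141
n = 141; position = n/2 = 70.5.
This falls in the class 50 – <55: L = 50, F = 65, f = 45, h = 5.
Median ≈ 50 + ((70.5 − 65) / 45) × 5 = 50.6111

50.61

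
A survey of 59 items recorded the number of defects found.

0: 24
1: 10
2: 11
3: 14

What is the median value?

Cumulative frequencies: 24, 34, 45, 59
n = 59, so the median is the value in position (n+1)/2 = 30.
Position 30 falls at value 1.

1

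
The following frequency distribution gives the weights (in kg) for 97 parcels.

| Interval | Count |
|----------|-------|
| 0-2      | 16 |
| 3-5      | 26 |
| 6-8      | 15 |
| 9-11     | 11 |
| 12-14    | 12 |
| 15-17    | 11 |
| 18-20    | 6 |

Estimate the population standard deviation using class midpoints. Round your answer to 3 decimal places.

Midpoints: 1, 4, 7, 10, 13, 16, 19
n = 97, Σfm = 781, mean = 8.0515
Σfm² = 9277
Σf(m − x̄)² = Σfm² − (Σfm)²/n = 9277 − 781²/97 = 2988.7423
Population variance = 2988.7423 / 97 = 30.8118
Standard deviation = √30.8118 = 5.5508

5.551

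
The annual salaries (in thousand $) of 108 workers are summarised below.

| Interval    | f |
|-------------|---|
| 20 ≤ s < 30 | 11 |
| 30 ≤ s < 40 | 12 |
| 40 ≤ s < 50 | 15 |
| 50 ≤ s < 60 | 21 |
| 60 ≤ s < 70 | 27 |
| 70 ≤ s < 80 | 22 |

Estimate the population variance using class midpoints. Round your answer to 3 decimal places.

Midpoints: 25, 35, 45, 55, 65, 75
n = 108, Σfm = 5930, mean = 54.9074
Σfm² = 353300
Σf(m − x̄)² = Σfm² − (Σfm)²/n = 353300 − 5930²/108 = 27699.0741
Population variance = 27699.0741 / 108 = 256.4729

256.473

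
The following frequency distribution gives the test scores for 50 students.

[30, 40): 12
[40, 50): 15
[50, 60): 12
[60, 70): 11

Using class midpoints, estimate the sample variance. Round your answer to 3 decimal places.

119.020

Midpoints: 35, 45, 55, 65
n = 50, Σfm = 2470, mean = 49.4000
Σfm² = 127850
Σf(m − x̄)² = Σfm² − (Σfm)²/n = 127850 − 2470²/50 = 5832.0000
Sample variance = 5832.0000 / 49 = 119.0204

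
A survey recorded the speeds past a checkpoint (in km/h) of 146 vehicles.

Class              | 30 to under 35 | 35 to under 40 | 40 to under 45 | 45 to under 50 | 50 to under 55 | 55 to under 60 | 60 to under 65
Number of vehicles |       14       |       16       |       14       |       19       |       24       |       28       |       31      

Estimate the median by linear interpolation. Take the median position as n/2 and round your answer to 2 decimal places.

Cumulative frequencies: 14, 30, 44, 63, 87, 115, 146
n = 146; position = n/2 = 73.
This falls in the class 50 to under 55: L = 50, F = 63, f = 24, h = 5.
Median ≈ 50 + ((73 − 63) / 24) × 5 = 52.0833

52.08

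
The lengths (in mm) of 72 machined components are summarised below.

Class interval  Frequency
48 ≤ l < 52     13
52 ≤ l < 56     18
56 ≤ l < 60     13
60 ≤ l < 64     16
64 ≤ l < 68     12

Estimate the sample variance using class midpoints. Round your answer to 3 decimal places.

Midpoints: 50, 54, 58, 62, 66
n = 72, Σfm = 4160, mean = 57.7778
Σfm² = 242496
Σf(m − x̄)² = Σfm² − (Σfm)²/n = 242496 − 4160²/72 = 2140.4444
Sample variance = 2140.4444 / 71 = 30.1471

30.147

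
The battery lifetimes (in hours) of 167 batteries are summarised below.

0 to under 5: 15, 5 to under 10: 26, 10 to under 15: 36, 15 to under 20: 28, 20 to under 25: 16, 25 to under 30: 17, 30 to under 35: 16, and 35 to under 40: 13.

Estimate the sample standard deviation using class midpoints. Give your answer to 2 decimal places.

10.34

Midpoints: 2.5, 7.5, 12.5, 17.5, 22.5, 27.5, 32.5, 37.5
n = 167, Σfm = 3007.5, mean = 18.0090
Σfm² = 71893.75
Σf(m − x̄)² = Σfm² − (Σfm)²/n = 71893.75 − 3007.5²/167 = 17731.7365
Sample variance = 17731.7365 / 166 = 106.8177
Standard deviation = √106.8177 = 10.3353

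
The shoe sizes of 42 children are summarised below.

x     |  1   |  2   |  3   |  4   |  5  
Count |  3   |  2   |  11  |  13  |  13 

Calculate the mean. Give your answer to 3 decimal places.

Values: 1, 2, 3, 4, 5
Σfx = 3×1 + 2×2 + 11×3 + 13×4 + 13×5 = 157
n = Σf = 42
Mean = 157 / 42 = 3.7381

3.738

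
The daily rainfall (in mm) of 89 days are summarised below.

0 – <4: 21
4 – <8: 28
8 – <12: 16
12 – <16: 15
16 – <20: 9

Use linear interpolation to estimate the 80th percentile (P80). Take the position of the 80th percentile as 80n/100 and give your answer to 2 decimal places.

Cumulative frequencies: 21, 49, 65, 80, 89
n = 89; position = 80n/100 = 71.2.
This falls in the class 12 – <16: L = 12, F = 65, f = 15, h = 4.
80th percentile ≈ 12 + ((71.2 − 65) / 15) × 4 = 13.6533

13.65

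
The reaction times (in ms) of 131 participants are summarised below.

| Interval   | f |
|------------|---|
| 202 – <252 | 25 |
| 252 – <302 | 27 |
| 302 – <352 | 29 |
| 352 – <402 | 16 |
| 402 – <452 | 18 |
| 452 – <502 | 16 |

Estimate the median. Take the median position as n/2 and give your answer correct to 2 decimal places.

325.28

Cumulative frequencies: 25, 52, 81, 97, 115, 131
n = 131; position = n/2 = 65.5.
This falls in the class 302 – <352: L = 302, F = 52, f = 29, h = 50.
Median ≈ 302 + ((65.5 − 52) / 29) × 50 = 325.2759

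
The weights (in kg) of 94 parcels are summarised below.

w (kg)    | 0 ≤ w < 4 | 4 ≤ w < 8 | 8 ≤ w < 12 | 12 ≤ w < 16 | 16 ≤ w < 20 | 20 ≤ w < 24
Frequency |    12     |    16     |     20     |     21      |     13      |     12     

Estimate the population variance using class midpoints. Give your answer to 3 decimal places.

38.354

Midpoints: 2, 6, 10, 14, 18, 22
n = 94, Σfm = 1112, mean = 11.8298
Σfm² = 16760
Σf(m − x̄)² = Σfm² − (Σfm)²/n = 16760 − 1112²/94 = 3605.2766
Population variance = 3605.2766 / 94 = 38.3540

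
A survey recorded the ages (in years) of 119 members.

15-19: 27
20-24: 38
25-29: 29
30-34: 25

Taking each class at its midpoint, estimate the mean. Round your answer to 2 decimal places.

Midpoints: 17, 22, 27, 32
Σfm = 27×17 + 38×22 + 29×27 + 25×32 = 2878
n = Σf = 119
Mean = 2878 / 119 = 24.1849

24.18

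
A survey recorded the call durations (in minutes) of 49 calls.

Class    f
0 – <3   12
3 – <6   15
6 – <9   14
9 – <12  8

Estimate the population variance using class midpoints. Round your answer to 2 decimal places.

Midpoints: 1.5, 4.5, 7.5, 10.5
n = 49, Σfm = 274.5, mean = 5.6020
Σfm² = 2000.25
Σf(m − x̄)² = Σfm² − (Σfm)²/n = 2000.25 − 274.5²/49 = 462.4898
Population variance = 462.4898 / 49 = 9.4386

9.44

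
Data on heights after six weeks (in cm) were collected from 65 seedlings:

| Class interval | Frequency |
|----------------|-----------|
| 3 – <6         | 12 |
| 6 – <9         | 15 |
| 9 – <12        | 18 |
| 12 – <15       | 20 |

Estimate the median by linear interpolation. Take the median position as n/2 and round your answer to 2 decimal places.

9.92

Cumulative frequencies: 12, 27, 45, 65
n = 65; position = n/2 = 32.5.
This falls in the class 9 – <12: L = 9, F = 27, f = 18, h = 3.
Median ≈ 9 + ((32.5 − 27) / 18) × 3 = 9.9167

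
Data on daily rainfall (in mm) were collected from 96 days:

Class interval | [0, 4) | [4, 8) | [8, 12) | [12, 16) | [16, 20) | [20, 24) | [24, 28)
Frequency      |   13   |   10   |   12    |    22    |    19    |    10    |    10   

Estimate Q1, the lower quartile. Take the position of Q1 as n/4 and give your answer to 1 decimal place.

Cumulative frequencies: 13, 23, 35, 57, 76, 86, 96
n = 96; position = n/4 = 24.
This falls in the class [8, 12): L = 8, F = 23, f = 12, h = 4.
Lower quartile ≈ 8 + ((24 − 23) / 12) × 4 = 8.3333

8.3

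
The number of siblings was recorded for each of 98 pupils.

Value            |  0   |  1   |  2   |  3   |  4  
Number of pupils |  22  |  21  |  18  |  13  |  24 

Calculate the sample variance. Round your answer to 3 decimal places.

2.246

Values: 0, 1, 2, 3, 4
n = 98, Σfx = 192, mean = 1.9592
Σfx² = 594
Σf(x − x̄)² = Σfx² − (Σfx)²/n = 594 − 192²/98 = 217.8367
Sample variance = 217.8367 / 97 = 2.2457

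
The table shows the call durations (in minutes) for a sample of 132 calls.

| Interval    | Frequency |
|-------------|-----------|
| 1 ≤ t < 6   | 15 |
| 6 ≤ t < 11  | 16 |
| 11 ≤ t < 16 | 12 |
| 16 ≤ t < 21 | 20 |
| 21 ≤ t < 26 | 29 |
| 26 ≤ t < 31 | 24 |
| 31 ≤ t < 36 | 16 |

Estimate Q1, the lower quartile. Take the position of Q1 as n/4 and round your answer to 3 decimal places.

11.833

Cumulative frequencies: 15, 31, 43, 63, 92, 116, 132
n = 132; position = n/4 = 33.
This falls in the class 11 ≤ t < 16: L = 11, F = 31, f = 12, h = 5.
Lower quartile ≈ 11 + ((33 − 31) / 12) × 5 = 11.8333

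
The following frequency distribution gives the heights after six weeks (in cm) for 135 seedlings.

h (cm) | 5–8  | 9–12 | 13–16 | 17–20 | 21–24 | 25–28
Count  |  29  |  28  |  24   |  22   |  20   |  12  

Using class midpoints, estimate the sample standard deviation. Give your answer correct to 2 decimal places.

6.49

Midpoints: 6.5, 10.5, 14.5, 18.5, 22.5, 26.5
n = 135, Σfm = 2005.5, mean = 14.8556
Σfm² = 35439.75
Σf(m − x̄)² = Σfm² − (Σfm)²/n = 35439.75 − 2005.5²/135 = 5646.9333
Sample variance = 5646.9333 / 134 = 42.1413
Standard deviation = √42.1413 = 6.4916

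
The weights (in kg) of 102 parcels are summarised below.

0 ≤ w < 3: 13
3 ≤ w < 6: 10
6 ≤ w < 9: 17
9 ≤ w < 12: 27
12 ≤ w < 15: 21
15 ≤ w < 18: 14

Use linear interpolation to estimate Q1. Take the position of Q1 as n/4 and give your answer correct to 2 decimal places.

Cumulative frequencies: 13, 23, 40, 67, 88, 102
n = 102; position = n/4 = 25.5.
This falls in the class 6 ≤ w < 9: L = 6, F = 23, f = 17, h = 3.
Lower quartile ≈ 6 + ((25.5 − 23) / 17) × 3 = 6.4412

6.44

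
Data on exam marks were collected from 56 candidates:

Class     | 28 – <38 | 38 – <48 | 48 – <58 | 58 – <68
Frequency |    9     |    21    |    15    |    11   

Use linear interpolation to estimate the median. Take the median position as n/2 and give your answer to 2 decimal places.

Cumulative frequencies: 9, 30, 45, 56
n = 56; position = n/2 = 28.
This falls in the class 38 – <48: L = 38, F = 9, f = 21, h = 10.
Median ≈ 38 + ((28 − 9) / 21) × 10 = 47.0476

47.05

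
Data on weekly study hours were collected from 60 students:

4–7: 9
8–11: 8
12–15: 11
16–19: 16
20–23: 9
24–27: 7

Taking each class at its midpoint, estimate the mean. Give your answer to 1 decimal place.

Midpoints: 5.5, 9.5, 13.5, 17.5, 21.5, 25.5
Σfm = 9×5.5 + 8×9.5 + 11×13.5 + 16×17.5 + 9×21.5 + 7×25.5 = 926
n = Σf = 60
Mean = 926 / 60 = 15.4333

15.4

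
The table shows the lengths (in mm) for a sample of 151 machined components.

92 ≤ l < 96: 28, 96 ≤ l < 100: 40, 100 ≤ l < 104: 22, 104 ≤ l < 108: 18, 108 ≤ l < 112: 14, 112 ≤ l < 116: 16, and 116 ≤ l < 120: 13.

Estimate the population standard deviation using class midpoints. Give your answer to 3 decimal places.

7.713

Midpoints: 94, 98, 102, 106, 110, 114, 118
n = 151, Σfm = 15602, mean = 103.3245
Σfm² = 1621052
Σf(m − x̄)² = Σfm² − (Σfm)²/n = 1621052 − 15602²/151 = 8983.0993
Population variance = 8983.0993 / 151 = 59.4907
Standard deviation = √59.4907 = 7.7130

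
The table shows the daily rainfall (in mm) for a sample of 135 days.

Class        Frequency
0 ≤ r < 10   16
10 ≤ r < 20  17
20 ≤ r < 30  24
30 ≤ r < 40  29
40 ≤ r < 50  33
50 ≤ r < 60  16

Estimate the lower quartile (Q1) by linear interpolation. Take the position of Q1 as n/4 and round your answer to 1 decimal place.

20.3

Cumulative frequencies: 16, 33, 57, 86, 119, 135
n = 135; position = n/4 = 33.75.
This falls in the class 20 ≤ r < 30: L = 20, F = 33, f = 24, h = 10.
Lower quartile ≈ 20 + ((33.75 − 33) / 24) × 10 = 20.3125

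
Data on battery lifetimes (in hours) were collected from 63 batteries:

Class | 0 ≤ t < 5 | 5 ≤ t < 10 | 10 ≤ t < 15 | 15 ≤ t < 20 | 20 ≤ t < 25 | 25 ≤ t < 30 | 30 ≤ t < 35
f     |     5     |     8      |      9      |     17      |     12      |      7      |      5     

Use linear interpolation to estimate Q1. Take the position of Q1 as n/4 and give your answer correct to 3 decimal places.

Cumulative frequencies: 5, 13, 22, 39, 51, 58, 63
n = 63; position = n/4 = 15.75.
This falls in the class 10 ≤ t < 15: L = 10, F = 13, f = 9, h = 5.
Lower quartile ≈ 10 + ((15.75 − 13) / 9) × 5 = 11.5278

11.528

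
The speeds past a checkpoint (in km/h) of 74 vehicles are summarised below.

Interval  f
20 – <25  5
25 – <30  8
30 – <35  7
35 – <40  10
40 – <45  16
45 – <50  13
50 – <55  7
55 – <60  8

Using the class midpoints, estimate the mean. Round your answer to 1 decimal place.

Midpoints: 22.5, 27.5, 32.5, 37.5, 42.5, 47.5, 52.5, 57.5
Σfm = 5×22.5 + 8×27.5 + 7×32.5 + 10×37.5 + 16×42.5 + 13×47.5 + 7×52.5 + 8×57.5 = 3060
n = Σf = 74
Mean = 3060 / 74 = 41.3514

41.4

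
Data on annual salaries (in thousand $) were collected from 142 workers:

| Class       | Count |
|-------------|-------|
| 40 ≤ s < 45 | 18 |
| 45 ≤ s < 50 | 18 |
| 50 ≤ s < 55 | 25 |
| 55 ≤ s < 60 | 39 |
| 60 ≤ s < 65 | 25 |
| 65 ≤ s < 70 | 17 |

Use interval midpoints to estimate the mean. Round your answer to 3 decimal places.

Midpoints: 42.5, 47.5, 52.5, 57.5, 62.5, 67.5
Σfm = 18×42.5 + 18×47.5 + 25×52.5 + 39×57.5 + 25×62.5 + 17×67.5 = 7885
n = Σf = 142
Mean = 7885 / 142 = 55.5282

55.528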